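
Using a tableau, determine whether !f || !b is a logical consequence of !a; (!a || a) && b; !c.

Initial set: {!a; ((!a || a) && b); !c; !(!f || !b)}.
((!a || a) && b): α-rule — add (!a || a), b.
!(!f || !b): α-rule — add !!f, !!b.
(!a || a): β-rule — branch into !a  //  a.
  branch 1 (add !a):
    ○ open, literals {a=false, b=true, c=false, f=true}.
  branch 2 (add a):
    × closes — contains both a and !a.
1 branch closed, 1 open.
An open branch gives a countermodel: a=false, b=true, c=false, f=true (unmentioned atoms arbitrary); the premises hold there but the conclusion fails.

No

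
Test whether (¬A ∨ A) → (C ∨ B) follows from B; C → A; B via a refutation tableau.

Initial set: {B; (C → A); B; ¬((¬A ∨ A) → (C ∨ B))}.
¬((¬A ∨ A) → (C ∨ B)): α-rule — add (¬A ∨ A), ¬(C ∨ B).
¬(C ∨ B): α-rule — add ¬C, ¬B.
× closes — contains both B and ¬B.
All 1 branch closes.
Every branch closed, so the premises entail the conclusion.

Yes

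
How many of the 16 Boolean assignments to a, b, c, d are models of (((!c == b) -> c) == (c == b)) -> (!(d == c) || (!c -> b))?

14

Initial set: {((((!c == b) -> c) == (c == b)) -> (!(d == c) || (!c -> b)))}.
((((!c == b) -> c) == (c == b)) -> (!(d == c) || (!c -> b))): β-rule — branch into !(((!c == b) -> c) == (c == b))  //  (!(d == c) || (!c -> b)).
  branch 1 (add !(((!c == b) -> c) == (c == b))):
    !(((!c == b) -> c) == (c == b)): β-rule — branch into ((!c == b) -> c), !(c == b)  //  !((!c == b) -> c), (c == b).
      branch 1.1 (add ((!c == b) -> c), !(c == b)):
        ((!c == b) -> c): β-rule — branch into !(!c == b)  //  c.
          branch 1.1.1 (add !(!c == b)):
            !(c == b): β-rule — branch into c, !b  //  !c, b.
              branch 1.1.1.1 (add c, !b):
                !(!c == b): β-rule — branch into !c, !b  //  !!c, b.
                  branch 1.1.1.1.1 (add !c, !b):
                    × closes — contains both c and !c.
                  branch 1.1.1.1.2 (add !!c, b):
                    × closes — contains both b and !b.
              branch 1.1.1.2 (add !c, b):
                !(!c == b): β-rule — branch into !c, !b  //  !!c, b.
                  branch 1.1.1.2.1 (add !c, !b):
                    × closes — contains both b and !b.
                  branch 1.1.1.2.2 (add !!c, b):
                    × closes — contains both c and !c.
          branch 1.1.2 (add c):
            !(c == b): β-rule — branch into c, !b  //  !c, b.
              branch 1.1.2.1 (add c, !b):
                ○ open, literals {b=0, c=1}.
              branch 1.1.2.2 (add !c, b):
                × closes — contains both c and !c.
      branch 1.2 (add !((!c == b) -> c), (c == b)):
        !((!c == b) -> c): α-rule — add (!c == b), !c.
        (c == b): β-rule — branch into c, b  //  !c, !b.
          branch 1.2.1 (add c, b):
            × closes — contains both c and !c.
          branch 1.2.2 (add !c, !b):
            (!c == b): β-rule — branch into !c, b  //  !!c, !b.
              branch 1.2.2.1 (add !c, b):
                × closes — contains both b and !b.
              branch 1.2.2.2 (add !!c, !b):
                × closes — contains both c and !c.
  branch 2 (add (!(d == c) || (!c -> b))):
    (!(d == c) || (!c -> b)): β-rule — branch into !(d == c)  //  (!c -> b).
      branch 2.1 (add !(d == c)):
        !(d == c): β-rule — branch into d, !c  //  !d, c.
          branch 2.1.1 (add d, !c):
            ○ open, literals {c=0, d=1}.
          branch 2.1.2 (add !d, c):
            ○ open, literals {c=1, d=0}.
      branch 2.2 (add (!c -> b)):
        (!c -> b): β-rule — branch into !!c  //  b.
          branch 2.2.1 (add !!c):
            ○ open, literals {c=1}.
          branch 2.2.2 (add b):
            ○ open, literals {b=1}.
8 branches closed, 5 open.
Each open branch fixes some atoms; the unmentioned ones are free. Counting distinct full assignments: branch {b=0, c=1} (a, d) contributes 4 new; branch {c=0, d=1} (a, b) contributes 4 new; branch {c=1, d=0} (a, b) contributes 2 new; branch {c=1} (a, b, d) contributes 2 new; branch {b=1} (a, c, d) contributes 2 new. Total: 14.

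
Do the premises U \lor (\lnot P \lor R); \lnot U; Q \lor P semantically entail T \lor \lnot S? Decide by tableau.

Initial set: {(U \lor (\lnot P \lor R)); \lnot U; (Q \lor P); \lnot (T \lor \lnot S)}.
\lnot (T \lor \lnot S): α-rule — add \lnot T, \lnot \lnot S.
(U \lor (\lnot P \lor R)): β-rule — branch into U  //  (\lnot P \lor R).
  branch 1 (add U):
    × closes — contains both U and \lnot U.
  branch 2 (add (\lnot P \lor R)):
    (Q \lor P): β-rule — branch into Q  //  P.
      branch 2.1 (add Q):
        (\lnot P \lor R): β-rule — branch into \lnot P  //  R.
          branch 2.1.1 (add \lnot P):
            ○ open, literals {P=false, Q=true, S=true, T=false, U=false}.
          branch 2.1.2 (add R):
            ○ open, literals {Q=true, R=true, S=true, T=false, U=false}.
      branch 2.2 (add P):
        (\lnot P \lor R): β-rule — branch into \lnot P  //  R.
          branch 2.2.1 (add \lnot P):
            × closes — contains both P and \lnot P.
          branch 2.2.2 (add R):
            ○ open, literals {P=true, R=true, S=true, T=false, U=false}.
2 branches closed, 3 open.
An open branch gives a countermodel: P=false, Q=true, S=true, T=false, U=false (unmentioned atoms arbitrary); the premises hold there but the conclusion fails.

No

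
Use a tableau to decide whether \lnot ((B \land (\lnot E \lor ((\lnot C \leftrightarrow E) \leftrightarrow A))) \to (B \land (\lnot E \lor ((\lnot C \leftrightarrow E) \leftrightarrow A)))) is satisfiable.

Unsatisfiable

Initial set: {T \lnot ((B \land (\lnot E \lor ((\lnot C \leftrightarrow E) \leftrightarrow A))) \to (B \land (\lnot E \lor ((\lnot C \leftrightarrow E) \leftrightarrow A))))}.
T \lnot ((B \land (\lnot E \lor ((\lnot C \leftrightarrow E) \leftrightarrow A))) \to (B \land (\lnot E \lor ((\lnot C \leftrightarrow E) \leftrightarrow A)))): α-rule — add T (B \land (\lnot E \lor ((\lnot C \leftrightarrow E) \leftrightarrow A))), F (B \land (\lnot E \lor ((\lnot C \leftrightarrow E) \leftrightarrow A))).
T (B \land (\lnot E \lor ((\lnot C \leftrightarrow E) \leftrightarrow A))): α-rule — add T B, T (\lnot E \lor ((\lnot C \leftrightarrow E) \leftrightarrow A)).
F (B \land (\lnot E \lor ((\lnot C \leftrightarrow E) \leftrightarrow A))): β-rule — branch into F B  //  F (\lnot E \lor ((\lnot C \leftrightarrow E) \leftrightarrow A)).
  branch 1 (add F B):
    × closes — contains both B and \lnot B.
  branch 2 (add F (\lnot E \lor ((\lnot C \leftrightarrow E) \leftrightarrow A))):
    F (\lnot E \lor ((\lnot C \leftrightarrow E) \leftrightarrow A)): α-rule — add F \lnot E, F ((\lnot C \leftrightarrow E) \leftrightarrow A).
    T (\lnot E \lor ((\lnot C \leftrightarrow E) \leftrightarrow A)): β-rule — branch into T \lnot E  //  T ((\lnot C \leftrightarrow E) \leftrightarrow A).
      branch 2.1 (add T \lnot E):
        × closes — contains both E and \lnot E.
      branch 2.2 (add T ((\lnot C \leftrightarrow E) \leftrightarrow A)):
        F ((\lnot C \leftrightarrow E) \leftrightarrow A): β-rule — branch into T (\lnot C \leftrightarrow E), F A  //  F (\lnot C \leftrightarrow E), T A.
          branch 2.2.1 (add T (\lnot C \leftrightarrow E), F A):
            T ((\lnot C \leftrightarrow E) \leftrightarrow A): β-rule — branch into T (\lnot C \leftrightarrow E), T A  //  F (\lnot C \leftrightarrow E), F A.
              branch 2.2.1.1 (add T (\lnot C \leftrightarrow E), T A):
                × closes — contains both A and \lnot A.
              branch 2.2.1.2 (add F (\lnot C \leftrightarrow E), F A):
                T (\lnot C \leftrightarrow E): β-rule — branch into T \lnot C, T E  //  F \lnot C, F E.
                  branch 2.2.1.2.1 (add T \lnot C, T E):
                    F (\lnot C \leftrightarrow E): β-rule — branch into T \lnot C, F E  //  F \lnot C, T E.
                      branch 2.2.1.2.1.1 (add T \lnot C, F E):
                        × closes — contains both E and \lnot E.
                      branch 2.2.1.2.1.2 (add F \lnot C, T E):
                        × closes — contains both C and \lnot C.
                  branch 2.2.1.2.2 (add F \lnot C, F E):
                    × closes — contains both E and \lnot E.
          branch 2.2.2 (add F (\lnot C \leftrightarrow E), T A):
            T ((\lnot C \leftrightarrow E) \leftrightarrow A): β-rule — branch into T (\lnot C \leftrightarrow E), T A  //  F (\lnot C \leftrightarrow E), F A.
              branch 2.2.2.1 (add T (\lnot C \leftrightarrow E), T A):
                F (\lnot C \leftrightarrow E): β-rule — branch into T \lnot C, F E  //  F \lnot C, T E.
                  branch 2.2.2.1.1 (add T \lnot C, F E):
                    × closes — contains both E and \lnot E.
                  branch 2.2.2.1.2 (add F \lnot C, T E):
                    T (\lnot C \leftrightarrow E): β-rule — branch into T \lnot C, T E  //  F \lnot C, F E.
                      branch 2.2.2.1.2.1 (add T \lnot C, T E):
                        × closes — contains both C and \lnot C.
                      branch 2.2.2.1.2.2 (add F \lnot C, F E):
                        × closes — contains both E and \lnot E.
              branch 2.2.2.2 (add F (\lnot C \leftrightarrow E), F A):
                × closes — contains both A and \lnot A.
All 10 branches close.
Every branch closed; the formula is unsatisfiable.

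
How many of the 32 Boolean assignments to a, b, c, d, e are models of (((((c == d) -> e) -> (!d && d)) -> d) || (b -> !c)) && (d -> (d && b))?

24

Initial set: {T ((((((c == d) -> e) -> (!d && d)) -> d) || (b -> !c)) && (d -> (d && b)))}.
T ((((((c == d) -> e) -> (!d && d)) -> d) || (b -> !c)) && (d -> (d && b))): α-rule — add T (((((c == d) -> e) -> (!d && d)) -> d) || (b -> !c)), T (d -> (d && b)).
T (((((c == d) -> e) -> (!d && d)) -> d) || (b -> !c)): β-rule — branch into T ((((c == d) -> e) -> (!d && d)) -> d)  //  T (b -> !c).
  branch 1 (add T ((((c == d) -> e) -> (!d && d)) -> d)):
    T (d -> (d && b)): β-rule — branch into F d  //  T (d && b).
      branch 1.1 (add F d):
        T ((((c == d) -> e) -> (!d && d)) -> d): β-rule — branch into F (((c == d) -> e) -> (!d && d))  //  T d.
          branch 1.1.1 (add F (((c == d) -> e) -> (!d && d))):
            F (((c == d) -> e) -> (!d && d)): α-rule — add T ((c == d) -> e), F (!d && d).
            T ((c == d) -> e): β-rule — branch into F (c == d)  //  T e.
              branch 1.1.1.1 (add F (c == d)):
                F (!d && d): β-rule — branch into F !d  //  F d.
                  branch 1.1.1.1.1 (add F !d):
                    × closes — contains both d and !d.
                  branch 1.1.1.1.2 (add F d):
                    F (c == d): β-rule — branch into T c, F d  //  F c, T d.
                      branch 1.1.1.1.2.1 (add T c, F d):
                        ○ open, literals {c=T, d=F}.
                      branch 1.1.1.1.2.2 (add F c, T d):
                        × closes — contains both d and !d.
              branch 1.1.1.2 (add T e):
                F (!d && d): β-rule — branch into F !d  //  F d.
                  branch 1.1.1.2.1 (add F !d):
                    × closes — contains both d and !d.
                  branch 1.1.1.2.2 (add F d):
                    ○ open, literals {d=F, e=T}.
          branch 1.1.2 (add T d):
            × closes — contains both d and !d.
      branch 1.2 (add T (d && b)):
        T (d && b): α-rule — add T d, T b.
        T ((((c == d) -> e) -> (!d && d)) -> d): β-rule — branch into F (((c == d) -> e) -> (!d && d))  //  T d.
          branch 1.2.1 (add F (((c == d) -> e) -> (!d && d))):
            F (((c == d) -> e) -> (!d && d)): α-rule — add T ((c == d) -> e), F (!d && d).
            T ((c == d) -> e): β-rule — branch into F (c == d)  //  T e.
              branch 1.2.1.1 (add F (c == d)):
                F (!d && d): β-rule — branch into F !d  //  F d.
                  branch 1.2.1.1.1 (add F !d):
                    F (c == d): β-rule — branch into T c, F d  //  F c, T d.
                      branch 1.2.1.1.1.1 (add T c, F d):
                        × closes — contains both d and !d.
                      branch 1.2.1.1.1.2 (add F c, T d):
                        ○ open, literals {b=T, c=F, d=T}.
                  branch 1.2.1.1.2 (add F d):
                    × closes — contains both d and !d.
              branch 1.2.1.2 (add T e):
                F (!d && d): β-rule — branch into F !d  //  F d.
                  branch 1.2.1.2.1 (add F !d):
                    ○ open, literals {b=T, d=T, e=T}.
                  branch 1.2.1.2.2 (add F d):
                    × closes — contains both d and !d.
          branch 1.2.2 (add T d):
            ○ open, literals {b=T, d=T}.
  branch 2 (add T (b -> !c)):
    T (d -> (d && b)): β-rule — branch into F d  //  T (d && b).
      branch 2.1 (add F d):
        T (b -> !c): β-rule — branch into F b  //  T !c.
          branch 2.1.1 (add F b):
            ○ open, literals {b=F, d=F}.
          branch 2.1.2 (add T !c):
            ○ open, literals {c=F, d=F}.
      branch 2.2 (add T (d && b)):
        T (d && b): α-rule — add T d, T b.
        T (b -> !c): β-rule — branch into F b  //  T !c.
          branch 2.2.1 (add F b):
            × closes — contains both b and !b.
          branch 2.2.2 (add T !c):
            ○ open, literals {b=T, c=F, d=T}.
8 branches closed, 8 open.
Each open branch fixes some atoms; the unmentioned ones are free. Counting distinct full assignments: branch {c=T, d=F} (a, b, e) contributes 8 new; branch {d=F, e=T} (a, b, c) contributes 4 new; branch {b=T, c=F, d=T} (a, e) contributes 4 new; branch {b=T, d=T, e=T} (a, c) contributes 2 new; branch {b=T, d=T} (a, c, e) contributes 2 new; branch {b=F, d=F} (a, c, e) contributes 2 new; branch {c=F, d=F} (a, b, e) contributes 2 new; branch {b=T, c=F, d=T} (a, e) contributes 0 new. Total: 24.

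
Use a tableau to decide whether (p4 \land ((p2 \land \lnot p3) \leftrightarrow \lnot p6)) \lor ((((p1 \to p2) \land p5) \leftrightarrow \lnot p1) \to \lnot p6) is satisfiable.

Satisfiable

Initial set: {((p4 \land ((p2 \land \lnot p3) \leftrightarrow \lnot p6)) \lor ((((p1 \to p2) \land p5) \leftrightarrow \lnot p1) \to \lnot p6))}.
((p4 \land ((p2 \land \lnot p3) \leftrightarrow \lnot p6)) \lor ((((p1 \to p2) \land p5) \leftrightarrow \lnot p1) \to \lnot p6)): β-rule — branch into (p4 \land ((p2 \land \lnot p3) \leftrightarrow \lnot p6))  //  ((((p1 \to p2) \land p5) \leftrightarrow \lnot p1) \to \lnot p6).
  branch 1 (add (p4 \land ((p2 \land \lnot p3) \leftrightarrow \lnot p6))):
    (p4 \land ((p2 \land \lnot p3) \leftrightarrow \lnot p6)): α-rule — add p4, ((p2 \land \lnot p3) \leftrightarrow \lnot p6).
    ((p2 \land \lnot p3) \leftrightarrow \lnot p6): β-rule — branch into (p2 \land \lnot p3), \lnot p6  //  \lnot (p2 \land \lnot p3), \lnot \lnot p6.
      branch 1.1 (add (p2 \land \lnot p3), \lnot p6):
        (p2 \land \lnot p3): α-rule — add p2, \lnot p3.
        ○ open, literals {p2=1, p3=0, p4=1, p6=0}.
      branch 1.2 (add \lnot (p2 \land \lnot p3), \lnot \lnot p6):
        \lnot (p2 \land \lnot p3): β-rule — branch into \lnot p2  //  \lnot \lnot p3.
          branch 1.2.1 (add \lnot p2):
            ○ open, literals {p2=0, p4=1, p6=1}.
          branch 1.2.2 (add \lnot \lnot p3):
            ○ open, literals {p3=1, p4=1, p6=1}.
  branch 2 (add ((((p1 \to p2) \land p5) \leftrightarrow \lnot p1) \to \lnot p6)):
    ((((p1 \to p2) \land p5) \leftrightarrow \lnot p1) \to \lnot p6): β-rule — branch into \lnot (((p1 \to p2) \land p5) \leftrightarrow \lnot p1)  //  \lnot p6.
      branch 2.1 (add \lnot (((p1 \to p2) \land p5) \leftrightarrow \lnot p1)):
        \lnot (((p1 \to p2) \land p5) \leftrightarrow \lnot p1): β-rule — branch into ((p1 \to p2) \land p5), \lnot \lnot p1  //  \lnot ((p1 \to p2) \land p5), \lnot p1.
          branch 2.1.1 (add ((p1 \to p2) \land p5), \lnot \lnot p1):
            ((p1 \to p2) \land p5): α-rule — add (p1 \to p2), p5.
            (p1 \to p2): β-rule — branch into \lnot p1  //  p2.
              branch 2.1.1.1 (add \lnot p1):
                × closes — contains both p1 and \lnot p1.
              branch 2.1.1.2 (add p2):
                ○ open, literals {p1=1, p2=1, p5=1}.
          branch 2.1.2 (add \lnot ((p1 \to p2) \land p5), \lnot p1):
            \lnot ((p1 \to p2) \land p5): β-rule — branch into \lnot (p1 \to p2)  //  \lnot p5.
              branch 2.1.2.1 (add \lnot (p1 \to p2)):
                \lnot (p1 \to p2): α-rule — add p1, \lnot p2.
                × closes — contains both p1 and \lnot p1.
              branch 2.1.2.2 (add \lnot p5):
                ○ open, literals {p1=0, p5=0}.
      branch 2.2 (add \lnot p6):
        ○ open, literals {p6=0}.
2 branches closed, 6 open.
An open branch gives a satisfying assignment: p2=1, p3=0, p4=1, p6=0.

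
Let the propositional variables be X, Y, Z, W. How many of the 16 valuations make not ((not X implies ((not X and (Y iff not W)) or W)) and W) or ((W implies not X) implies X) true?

Initial set: {(not ((not X implies ((not X and (Y iff not W)) or W)) and W) or ((W implies not X) implies X))}.
(not ((not X implies ((not X and (Y iff not W)) or W)) and W) or ((W implies not X) implies X)): β-rule — branch into not ((not X implies ((not X and (Y iff not W)) or W)) and W)  //  ((W implies not X) implies X).
  branch 1 (add not ((not X implies ((not X and (Y iff not W)) or W)) and W)):
    not ((not X implies ((not X and (Y iff not W)) or W)) and W): β-rule — branch into not (not X implies ((not X and (Y iff not W)) or W))  //  not W.
      branch 1.1 (add not (not X implies ((not X and (Y iff not W)) or W))):
        not (not X implies ((not X and (Y iff not W)) or W)): α-rule — add not X, not ((not X and (Y iff not W)) or W).
        not ((not X and (Y iff not W)) or W): α-rule — add not (not X and (Y iff not W)), not W.
        not (not X and (Y iff not W)): β-rule — branch into not not X  //  not (Y iff not W).
          branch 1.1.1 (add not not X):
            × closes — contains both X and not X.
          branch 1.1.2 (add not (Y iff not W)):
            not (Y iff not W): β-rule — branch into Y, not not W  //  not Y, not W.
              branch 1.1.2.1 (add Y, not not W):
                × closes — contains both W and not W.
              branch 1.1.2.2 (add not Y, not W):
                ○ open, literals {W=0, X=0, Y=0}.
      branch 1.2 (add not W):
        ○ open, literals {W=0}.
  branch 2 (add ((W implies not X) implies X)):
    ((W implies not X) implies X): β-rule — branch into not (W implies not X)  //  X.
      branch 2.1 (add not (W implies not X)):
        not (W implies not X): α-rule — add W, not not X.
        ○ open, literals {W=1, X=1}.
      branch 2.2 (add X):
        ○ open, literals {X=1}.
2 branches closed, 4 open.
Each open branch fixes some atoms; the unmentioned ones are free. Counting distinct full assignments: branch {W=0, X=0, Y=0} (Z) contributes 2 new; branch {W=0} (X, Y, Z) contributes 6 new; branch {W=1, X=1} (Y, Z) contributes 4 new; branch {X=1} (Y, Z, W) contributes 0 new. Total: 12.

12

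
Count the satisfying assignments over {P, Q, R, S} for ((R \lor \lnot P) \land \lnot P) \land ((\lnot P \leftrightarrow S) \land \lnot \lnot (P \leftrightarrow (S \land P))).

Initial set: {(((R \lor \lnot P) \land \lnot P) \land ((\lnot P \leftrightarrow S) \land \lnot \lnot (P \leftrightarrow (S \land P))))}.
(((R \lor \lnot P) \land \lnot P) \land ((\lnot P \leftrightarrow S) \land \lnot \lnot (P \leftrightarrow (S \land P)))): α-rule — add ((R \lor \lnot P) \land \lnot P), ((\lnot P \leftrightarrow S) \land \lnot \lnot (P \leftrightarrow (S \land P))).
((R \lor \lnot P) \land \lnot P): α-rule — add (R \lor \lnot P), \lnot P.
((\lnot P \leftrightarrow S) \land \lnot \lnot (P \leftrightarrow (S \land P))): α-rule — add (\lnot P \leftrightarrow S), \lnot \lnot (P \leftrightarrow (S \land P)).
\lnot \lnot (P \leftrightarrow (S \land P)): drop double negation, giving (P \leftrightarrow (S \land P)).
(R \lor \lnot P): β-rule — branch into R  //  \lnot P.
  branch 1 (add R):
    (\lnot P \leftrightarrow S): β-rule — branch into \lnot P, S  //  \lnot \lnot P, \lnot S.
      branch 1.1 (add \lnot P, S):
        (P \leftrightarrow (S \land P)): β-rule — branch into P, (S \land P)  //  \lnot P, \lnot (S \land P).
          branch 1.1.1 (add P, (S \land P)):
            × closes — contains both P and \lnot P.
          branch 1.1.2 (add \lnot P, \lnot (S \land P)):
            \lnot (S \land P): β-rule — branch into \lnot S  //  \lnot P.
              branch 1.1.2.1 (add \lnot S):
                × closes — contains both S and \lnot S.
              branch 1.1.2.2 (add \lnot P):
                ○ open, literals {P=0, R=1, S=1}.
      branch 1.2 (add \lnot \lnot P, \lnot S):
        × closes — contains both P and \lnot P.
  branch 2 (add \lnot P):
    (\lnot P \leftrightarrow S): β-rule — branch into \lnot P, S  //  \lnot \lnot P, \lnot S.
      branch 2.1 (add \lnot P, S):
        (P \leftrightarrow (S \land P)): β-rule — branch into P, (S \land P)  //  \lnot P, \lnot (S \land P).
          branch 2.1.1 (add P, (S \land P)):
            × closes — contains both P and \lnot P.
          branch 2.1.2 (add \lnot P, \lnot (S \land P)):
            \lnot (S \land P): β-rule — branch into \lnot S  //  \lnot P.
              branch 2.1.2.1 (add \lnot S):
                × closes — contains both S and \lnot S.
              branch 2.1.2.2 (add \lnot P):
                ○ open, literals {P=0, S=1}.
      branch 2.2 (add \lnot \lnot P, \lnot S):
        × closes — contains both P and \lnot P.
6 branches closed, 2 open.
Each open branch fixes some atoms; the unmentioned ones are free. Counting distinct full assignments: branch {P=0, R=1, S=1} (Q) contributes 2 new; branch {P=0, S=1} (Q, R) contributes 2 new. Total: 4.

4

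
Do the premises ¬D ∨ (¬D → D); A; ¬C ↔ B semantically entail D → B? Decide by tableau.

No

Initial set: {(¬D ∨ (¬D → D)); A; (¬C ↔ B); ¬(D → B)}.
¬(D → B): α-rule — add D, ¬B.
(¬D ∨ (¬D → D)): β-rule — branch into ¬D  //  (¬D → D).
  branch 1 (add ¬D):
    × closes — contains both D and ¬D.
  branch 2 (add (¬D → D)):
    (¬C ↔ B): β-rule — branch into ¬C, B  //  ¬¬C, ¬B.
      branch 2.1 (add ¬C, B):
        × closes — contains both B and ¬B.
      branch 2.2 (add ¬¬C, ¬B):
        (¬D → D): β-rule — branch into ¬¬D  //  D.
          branch 2.2.1 (add ¬¬D):
            ○ open, literals {A=true, B=false, C=true, D=true}.
          branch 2.2.2 (add D):
            ○ open, literals {A=true, B=false, C=true, D=true}.
2 branches closed, 2 open.
An open branch gives a countermodel: A=true, B=false, C=true, D=true (unmentioned atoms arbitrary); the premises hold there but the conclusion fails.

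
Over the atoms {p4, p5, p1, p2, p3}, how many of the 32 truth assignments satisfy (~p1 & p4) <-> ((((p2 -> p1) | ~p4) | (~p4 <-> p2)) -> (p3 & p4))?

26

Initial set: {T ((~p1 & p4) <-> ((((p2 -> p1) | ~p4) | (~p4 <-> p2)) -> (p3 & p4)))}.
T ((~p1 & p4) <-> ((((p2 -> p1) | ~p4) | (~p4 <-> p2)) -> (p3 & p4))): β-rule — branch into T (~p1 & p4), T ((((p2 -> p1) | ~p4) | (~p4 <-> p2)) -> (p3 & p4))  //  F (~p1 & p4), F ((((p2 -> p1) | ~p4) | (~p4 <-> p2)) -> (p3 & p4)).
  branch 1 (add T (~p1 & p4), T ((((p2 -> p1) | ~p4) | (~p4 <-> p2)) -> (p3 & p4))):
    T (~p1 & p4): α-rule — add T ~p1, T p4.
    T ((((p2 -> p1) | ~p4) | (~p4 <-> p2)) -> (p3 & p4)): β-rule — branch into F (((p2 -> p1) | ~p4) | (~p4 <-> p2))  //  T (p3 & p4).
      branch 1.1 (add F (((p2 -> p1) | ~p4) | (~p4 <-> p2))):
        F (((p2 -> p1) | ~p4) | (~p4 <-> p2)): α-rule — add F ((p2 -> p1) | ~p4), F (~p4 <-> p2).
        F ((p2 -> p1) | ~p4): α-rule — add F (p2 -> p1), F ~p4.
        F (p2 -> p1): α-rule — add T p2, F p1.
        F (~p4 <-> p2): β-rule — branch into T ~p4, F p2  //  F ~p4, T p2.
          branch 1.1.1 (add T ~p4, F p2):
            × closes — contains both p4 and ~p4.
          branch 1.1.2 (add F ~p4, T p2):
            ○ open, literals {p1=false, p2=true, p4=true}.
      branch 1.2 (add T (p3 & p4)):
        T (p3 & p4): α-rule — add T p3, T p4.
        ○ open, literals {p1=false, p3=true, p4=true}.
  branch 2 (add F (~p1 & p4), F ((((p2 -> p1) | ~p4) | (~p4 <-> p2)) -> (p3 & p4))):
    F ((((p2 -> p1) | ~p4) | (~p4 <-> p2)) -> (p3 & p4)): α-rule — add T (((p2 -> p1) | ~p4) | (~p4 <-> p2)), F (p3 & p4).
    F (~p1 & p4): β-rule — branch into F ~p1  //  F p4.
      branch 2.1 (add F ~p1):
        T (((p2 -> p1) | ~p4) | (~p4 <-> p2)): β-rule — branch into T ((p2 -> p1) | ~p4)  //  T (~p4 <-> p2).
          branch 2.1.1 (add T ((p2 -> p1) | ~p4)):
            F (p3 & p4): β-rule — branch into F p3  //  F p4.
              branch 2.1.1.1 (add F p3):
                T ((p2 -> p1) | ~p4): β-rule — branch into T (p2 -> p1)  //  T ~p4.
                  branch 2.1.1.1.1 (add T (p2 -> p1)):
                    T (p2 -> p1): β-rule — branch into F p2  //  T p1.
                      branch 2.1.1.1.1.1 (add F p2):
                        ○ open, literals {p1=true, p2=false, p3=false}.
                      branch 2.1.1.1.1.2 (add T p1):
                        ○ open, literals {p1=true, p3=false}.
                  branch 2.1.1.1.2 (add T ~p4):
                    ○ open, literals {p1=true, p3=false, p4=false}.
              branch 2.1.1.2 (add F p4):
                T ((p2 -> p1) | ~p4): β-rule — branch into T (p2 -> p1)  //  T ~p4.
                  branch 2.1.1.2.1 (add T (p2 -> p1)):
                    T (p2 -> p1): β-rule — branch into F p2  //  T p1.
                      branch 2.1.1.2.1.1 (add F p2):
                        ○ open, literals {p1=true, p2=false, p4=false}.
                      branch 2.1.1.2.1.2 (add T p1):
                        ○ open, literals {p1=true, p4=false}.
                  branch 2.1.1.2.2 (add T ~p4):
                    ○ open, literals {p1=true, p4=false}.
          branch 2.1.2 (add T (~p4 <-> p2)):
            F (p3 & p4): β-rule — branch into F p3  //  F p4.
              branch 2.1.2.1 (add F p3):
                T (~p4 <-> p2): β-rule — branch into T ~p4, T p2  //  F ~p4, F p2.
                  branch 2.1.2.1.1 (add T ~p4, T p2):
                    ○ open, literals {p1=true, p2=true, p3=false, p4=false}.
                  branch 2.1.2.1.2 (add F ~p4, F p2):
                    ○ open, literals {p1=true, p2=false, p3=false, p4=true}.
              branch 2.1.2.2 (add F p4):
                T (~p4 <-> p2): β-rule — branch into T ~p4, T p2  //  F ~p4, F p2.
                  branch 2.1.2.2.1 (add T ~p4, T p2):
                    ○ open, literals {p1=true, p2=true, p4=false}.
                  branch 2.1.2.2.2 (add F ~p4, F p2):
                    × closes — contains both p4 and ~p4.
      branch 2.2 (add F p4):
        T (((p2 -> p1) | ~p4) | (~p4 <-> p2)): β-rule — branch into T ((p2 -> p1) | ~p4)  //  T (~p4 <-> p2).
          branch 2.2.1 (add T ((p2 -> p1) | ~p4)):
            F (p3 & p4): β-rule — branch into F p3  //  F p4.
              branch 2.2.1.1 (add F p3):
                T ((p2 -> p1) | ~p4): β-rule — branch into T (p2 -> p1)  //  T ~p4.
                  branch 2.2.1.1.1 (add T (p2 -> p1)):
                    T (p2 -> p1): β-rule — branch into F p2  //  T p1.
                      branch 2.2.1.1.1.1 (add F p2):
                        ○ open, literals {p2=false, p3=false, p4=false}.
                      branch 2.2.1.1.1.2 (add T p1):
                        ○ open, literals {p1=true, p3=false, p4=false}.
                  branch 2.2.1.1.2 (add T ~p4):
                    ○ open, literals {p3=false, p4=false}.
              branch 2.2.1.2 (add F p4):
                T ((p2 -> p1) | ~p4): β-rule — branch into T (p2 -> p1)  //  T ~p4.
                  branch 2.2.1.2.1 (add T (p2 -> p1)):
                    T (p2 -> p1): β-rule — branch into F p2  //  T p1.
                      branch 2.2.1.2.1.1 (add F p2):
                        ○ open, literals {p2=false, p4=false}.
                      branch 2.2.1.2.1.2 (add T p1):
                        ○ open, literals {p1=true, p4=false}.
                  branch 2.2.1.2.2 (add T ~p4):
                    ○ open, literals {p4=false}.
          branch 2.2.2 (add T (~p4 <-> p2)):
            F (p3 & p4): β-rule — branch into F p3  //  F p4.
              branch 2.2.2.1 (add F p3):
                T (~p4 <-> p2): β-rule — branch into T ~p4, T p2  //  F ~p4, F p2.
                  branch 2.2.2.1.1 (add T ~p4, T p2):
                    ○ open, literals {p2=true, p3=false, p4=false}.
                  branch 2.2.2.1.2 (add F ~p4, F p2):
                    × closes — contains both p4 and ~p4.
              branch 2.2.2.2 (add F p4):
                T (~p4 <-> p2): β-rule — branch into T ~p4, T p2  //  F ~p4, F p2.
                  branch 2.2.2.2.1 (add T ~p4, T p2):
                    ○ open, literals {p2=true, p4=false}.
                  branch 2.2.2.2.2 (add F ~p4, F p2):
                    × closes — contains both p4 and ~p4.
4 branches closed, 19 open.
Each open branch fixes some atoms; the unmentioned ones are free. Counting distinct full assignments: branch {p1=false, p2=true, p4=true} (p5, p3) contributes 4 new; branch {p1=false, p3=true, p4=true} (p5, p2) contributes 2 new; branch {p1=true, p2=false, p3=false} (p4, p5) contributes 4 new; branch {p1=true, p3=false} (p4, p5, p2) contributes 4 new; branch {p1=true, p3=false, p4=false} (p5, p2) contributes 0 new; branch {p1=true, p2=false, p4=false} (p5, p3) contributes 2 new; branch {p1=true, p4=false} (p5, p2, p3) contributes 2 new; branch {p1=true, p4=false} (p5, p2, p3) contributes 0 new; branch {p1=true, p2=true, p3=false, p4=false} (p5) contributes 0 new; branch {p1=true, p2=false, p3=false, p4=true} (p5) contributes 0 new; branch {p1=true, p2=true, p4=false} (p5, p3) contributes 0 new; branch {p2=false, p3=false, p4=false} (p5, p1) contributes 2 new; branch {p1=true, p3=false, p4=false} (p5, p2) contributes 0 new; branch {p3=false, p4=false} (p5, p1, p2) contributes 2 new; branch {p2=false, p4=false} (p5, p1, p3) contributes 2 new; branch {p1=true, p4=false} (p5, p2, p3) contributes 0 new; branch {p4=false} (p5, p1, p2, p3) contributes 2 new; branch {p2=true, p3=false, p4=false} (p5, p1) contributes 0 new; branch {p2=true, p4=false} (p5, p1, p3) contributes 0 new. Total: 26.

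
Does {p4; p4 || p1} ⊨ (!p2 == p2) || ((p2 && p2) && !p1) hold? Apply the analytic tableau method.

Initial set: {p4; (p4 || p1); !((!p2 == p2) || ((p2 && p2) && !p1))}.
!((!p2 == p2) || ((p2 && p2) && !p1)): α-rule — add !(!p2 == p2), !((p2 && p2) && !p1).
(p4 || p1): β-rule — branch into p4  //  p1.
  branch 1 (add p4):
    !(!p2 == p2): β-rule — branch into !p2, !p2  //  !!p2, p2.
      branch 1.1 (add !p2, !p2):
        !((p2 && p2) && !p1): β-rule — branch into !(p2 && p2)  //  !!p1.
          branch 1.1.1 (add !(p2 && p2)):
            !(p2 && p2): β-rule — branch into !p2  //  !p2.
              branch 1.1.1.1 (add !p2):
                ○ open, literals {p2=0, p4=1}.
              branch 1.1.1.2 (add !p2):
                ○ open, literals {p2=0, p4=1}.
          branch 1.1.2 (add !!p1):
            ○ open, literals {p1=1, p2=0, p4=1}.
      branch 1.2 (add !!p2, p2):
        !((p2 && p2) && !p1): β-rule — branch into !(p2 && p2)  //  !!p1.
          branch 1.2.1 (add !(p2 && p2)):
            !(p2 && p2): β-rule — branch into !p2  //  !p2.
              branch 1.2.1.1 (add !p2):
                × closes — contains both p2 and !p2.
              branch 1.2.1.2 (add !p2):
                × closes — contains both p2 and !p2.
          branch 1.2.2 (add !!p1):
            ○ open, literals {p1=1, p2=1, p4=1}.
  branch 2 (add p1):
    !(!p2 == p2): β-rule — branch into !p2, !p2  //  !!p2, p2.
      branch 2.1 (add !p2, !p2):
        !((p2 && p2) && !p1): β-rule — branch into !(p2 && p2)  //  !!p1.
          branch 2.1.1 (add !(p2 && p2)):
            !(p2 && p2): β-rule — branch into !p2  //  !p2.
              branch 2.1.1.1 (add !p2):
                ○ open, literals {p1=1, p2=0, p4=1}.
              branch 2.1.1.2 (add !p2):
                ○ open, literals {p1=1, p2=0, p4=1}.
          branch 2.1.2 (add !!p1):
            ○ open, literals {p1=1, p2=0, p4=1}.
      branch 2.2 (add !!p2, p2):
        !((p2 && p2) && !p1): β-rule — branch into !(p2 && p2)  //  !!p1.
          branch 2.2.1 (add !(p2 && p2)):
            !(p2 && p2): β-rule — branch into !p2  //  !p2.
              branch 2.2.1.1 (add !p2):
                × closes — contains both p2 and !p2.
              branch 2.2.1.2 (add !p2):
                × closes — contains both p2 and !p2.
          branch 2.2.2 (add !!p1):
            ○ open, literals {p1=1, p2=1, p4=1}.
4 branches closed, 8 open.
An open branch gives a countermodel: p2=0, p4=1 (unmentioned atoms arbitrary); the premises hold there but the conclusion fails.

No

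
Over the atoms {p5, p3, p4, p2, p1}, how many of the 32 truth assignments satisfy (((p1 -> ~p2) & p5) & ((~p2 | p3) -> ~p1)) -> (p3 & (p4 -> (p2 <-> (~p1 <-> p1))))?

27

Initial set: {((((p1 -> ~p2) & p5) & ((~p2 | p3) -> ~p1)) -> (p3 & (p4 -> (p2 <-> (~p1 <-> p1)))))}.
((((p1 -> ~p2) & p5) & ((~p2 | p3) -> ~p1)) -> (p3 & (p4 -> (p2 <-> (~p1 <-> p1))))): β-rule — branch into ~(((p1 -> ~p2) & p5) & ((~p2 | p3) -> ~p1))  //  (p3 & (p4 -> (p2 <-> (~p1 <-> p1)))).
  branch 1 (add ~(((p1 -> ~p2) & p5) & ((~p2 | p3) -> ~p1))):
    ~(((p1 -> ~p2) & p5) & ((~p2 | p3) -> ~p1)): β-rule — branch into ~((p1 -> ~p2) & p5)  //  ~((~p2 | p3) -> ~p1).
      branch 1.1 (add ~((p1 -> ~p2) & p5)):
        ~((p1 -> ~p2) & p5): β-rule — branch into ~(p1 -> ~p2)  //  ~p5.
          branch 1.1.1 (add ~(p1 -> ~p2)):
            ~(p1 -> ~p2): α-rule — add p1, ~~p2.
            ○ open, literals {p1=1, p2=1}.
          branch 1.1.2 (add ~p5):
            ○ open, literals {p5=0}.
      branch 1.2 (add ~((~p2 | p3) -> ~p1)):
        ~((~p2 | p3) -> ~p1): α-rule — add (~p2 | p3), ~~p1.
        (~p2 | p3): β-rule — branch into ~p2  //  p3.
          branch 1.2.1 (add ~p2):
            ○ open, literals {p1=1, p2=0}.
          branch 1.2.2 (add p3):
            ○ open, literals {p1=1, p3=1}.
  branch 2 (add (p3 & (p4 -> (p2 <-> (~p1 <-> p1))))):
    (p3 & (p4 -> (p2 <-> (~p1 <-> p1)))): α-rule — add p3, (p4 -> (p2 <-> (~p1 <-> p1))).
    (p4 -> (p2 <-> (~p1 <-> p1))): β-rule — branch into ~p4  //  (p2 <-> (~p1 <-> p1)).
      branch 2.1 (add ~p4):
        ○ open, literals {p3=1, p4=0}.
      branch 2.2 (add (p2 <-> (~p1 <-> p1))):
        (p2 <-> (~p1 <-> p1)): β-rule — branch into p2, (~p1 <-> p1)  //  ~p2, ~(~p1 <-> p1).
          branch 2.2.1 (add p2, (~p1 <-> p1)):
            (~p1 <-> p1): β-rule — branch into ~p1, p1  //  ~~p1, ~p1.
              branch 2.2.1.1 (add ~p1, p1):
                × closes — contains both p1 and ~p1.
              branch 2.2.1.2 (add ~~p1, ~p1):
                × closes — contains both p1 and ~p1.
          branch 2.2.2 (add ~p2, ~(~p1 <-> p1)):
            ~(~p1 <-> p1): β-rule — branch into ~p1, ~p1  //  ~~p1, p1.
              branch 2.2.2.1 (add ~p1, ~p1):
                ○ open, literals {p1=0, p2=0, p3=1}.
              branch 2.2.2.2 (add ~~p1, p1):
                ○ open, literals {p1=1, p2=0, p3=1}.
2 branches closed, 7 open.
Each open branch fixes some atoms; the unmentioned ones are free. Counting distinct full assignments: branch {p1=1, p2=1} (p5, p3, p4) contributes 8 new; branch {p5=0} (p3, p4, p2, p1) contributes 12 new; branch {p1=1, p2=0} (p5, p3, p4) contributes 4 new; branch {p1=1, p3=1} (p5, p4, p2) contributes 0 new; branch {p3=1, p4=0} (p5, p2, p1) contributes 2 new; branch {p1=0, p2=0, p3=1} (p5, p4) contributes 1 new; branch {p1=1, p2=0, p3=1} (p5, p4) contributes 0 new. Total: 27.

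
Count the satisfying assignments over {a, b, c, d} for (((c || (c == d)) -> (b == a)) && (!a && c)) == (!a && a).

14

Initial set: {((((c || (c == d)) -> (b == a)) && (!a && c)) == (!a && a))}.
((((c || (c == d)) -> (b == a)) && (!a && c)) == (!a && a)): β-rule — branch into (((c || (c == d)) -> (b == a)) && (!a && c)), (!a && a)  //  !(((c || (c == d)) -> (b == a)) && (!a && c)), !(!a && a).
  branch 1 (add (((c || (c == d)) -> (b == a)) && (!a && c)), (!a && a)):
    (((c || (c == d)) -> (b == a)) && (!a && c)): α-rule — add ((c || (c == d)) -> (b == a)), (!a && c).
    (!a && a): α-rule — add !a, a.
    × closes — contains both a and !a.
  branch 2 (add !(((c || (c == d)) -> (b == a)) && (!a && c)), !(!a && a)):
    !(((c || (c == d)) -> (b == a)) && (!a && c)): β-rule — branch into !((c || (c == d)) -> (b == a))  //  !(!a && c).
      branch 2.1 (add !((c || (c == d)) -> (b == a))):
        !((c || (c == d)) -> (b == a)): α-rule — add (c || (c == d)), !(b == a).
        !(!a && a): β-rule — branch into !!a  //  !a.
          branch 2.1.1 (add !!a):
            (c || (c == d)): β-rule — branch into c  //  (c == d).
              branch 2.1.1.1 (add c):
                !(b == a): β-rule — branch into b, !a  //  !b, a.
                  branch 2.1.1.1.1 (add b, !a):
                    × closes — contains both a and !a.
                  branch 2.1.1.1.2 (add !b, a):
                    ○ open, literals {a=1, b=0, c=1}.
              branch 2.1.1.2 (add (c == d)):
                !(b == a): β-rule — branch into b, !a  //  !b, a.
                  branch 2.1.1.2.1 (add b, !a):
                    × closes — contains both a and !a.
                  branch 2.1.1.2.2 (add !b, a):
                    (c == d): β-rule — branch into c, d  //  !c, !d.
                      branch 2.1.1.2.2.1 (add c, d):
                        ○ open, literals {a=1, b=0, c=1, d=1}.
                      branch 2.1.1.2.2.2 (add !c, !d):
                        ○ open, literals {a=1, b=0, c=0, d=0}.
          branch 2.1.2 (add !a):
            (c || (c == d)): β-rule — branch into c  //  (c == d).
              branch 2.1.2.1 (add c):
                !(b == a): β-rule — branch into b, !a  //  !b, a.
                  branch 2.1.2.1.1 (add b, !a):
                    ○ open, literals {a=0, b=1, c=1}.
                  branch 2.1.2.1.2 (add !b, a):
                    × closes — contains both a and !a.
              branch 2.1.2.2 (add (c == d)):
                !(b == a): β-rule — branch into b, !a  //  !b, a.
                  branch 2.1.2.2.1 (add b, !a):
                    (c == d): β-rule — branch into c, d  //  !c, !d.
                      branch 2.1.2.2.1.1 (add c, d):
                        ○ open, literals {a=0, b=1, c=1, d=1}.
                      branch 2.1.2.2.1.2 (add !c, !d):
                        ○ open, literals {a=0, b=1, c=0, d=0}.
                  branch 2.1.2.2.2 (add !b, a):
                    × closes — contains both a and !a.
      branch 2.2 (add !(!a && c)):
        !(!a && a): β-rule — branch into !!a  //  !a.
          branch 2.2.1 (add !!a):
            !(!a && c): β-rule — branch into !!a  //  !c.
              branch 2.2.1.1 (add !!a):
                ○ open, literals {a=1}.
              branch 2.2.1.2 (add !c):
                ○ open, literals {a=1, c=0}.
          branch 2.2.2 (add !a):
            !(!a && c): β-rule — branch into !!a  //  !c.
              branch 2.2.2.1 (add !!a):
                × closes — contains both a and !a.
              branch 2.2.2.2 (add !c):
                ○ open, literals {a=0, c=0}.
6 branches closed, 9 open.
Each open branch fixes some atoms; the unmentioned ones are free. Counting distinct full assignments: branch {a=1, b=0, c=1} (d) contributes 2 new; branch {a=1, b=0, c=1, d=1} (none free) contributes 0 new; branch {a=1, b=0, c=0, d=0} (none free) contributes 1 new; branch {a=0, b=1, c=1} (d) contributes 2 new; branch {a=0, b=1, c=1, d=1} (none free) contributes 0 new; branch {a=0, b=1, c=0, d=0} (none free) contributes 1 new; branch {a=1} (b, c, d) contributes 5 new; branch {a=1, c=0} (b, d) contributes 0 new; branch {a=0, c=0} (b, d) contributes 3 new. Total: 14.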